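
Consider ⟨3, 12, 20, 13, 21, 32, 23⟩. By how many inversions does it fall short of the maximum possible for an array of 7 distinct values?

19 inversions short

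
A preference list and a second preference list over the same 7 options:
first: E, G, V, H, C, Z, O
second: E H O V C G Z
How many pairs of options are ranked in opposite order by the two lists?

Assign each item its position (1..7) in the first ordering, then rewrite the second ordering as that position sequence:
positions: E→1, G→2, V→3, H→4, C→5, Z→6, O→7
second ordering as positions: [1, 4, 7, 3, 5, 2, 6]
Discordant pairs = inversions in this position sequence.
1: 0
4: 3, 2 → 2
7: 3, 5, 2, 6 → 4
3: 2 → 1
5: 2 → 1
2: 0
6: 0
Total: 0 + 2 + 4 + 1 + 1 + 0 + 0 = 8

8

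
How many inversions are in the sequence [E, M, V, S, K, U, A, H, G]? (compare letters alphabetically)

For each element, count later entries that are smaller:
E → A → 1
M → K, A, H, G → 4
V → S, K, U, A, H, G → 6
S → K, A, H, G → 4
K → A, H, G → 3
U → A, H, G → 3
A → none → 0
H → G → 1
G → none → 0
Sum: 1 + 4 + 6 + 4 + 3 + 3 + 0 + 1 + 0 = 22

There are 22 out-of-order pairs.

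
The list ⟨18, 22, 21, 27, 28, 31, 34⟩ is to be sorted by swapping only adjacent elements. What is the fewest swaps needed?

1

The minimum number of adjacent swaps to sort an array equals its inversion count, since every such swap removes exactly one inversion.
Count inversions — for each element, later elements that are smaller:
18: none → 0
22: 21 → 1
21: none → 0
27: none → 0
28: none → 0
31: none → 0
34: none → 0
Total inversions: 0 + 1 + 0 + 0 + 0 + 0 + 0 = 1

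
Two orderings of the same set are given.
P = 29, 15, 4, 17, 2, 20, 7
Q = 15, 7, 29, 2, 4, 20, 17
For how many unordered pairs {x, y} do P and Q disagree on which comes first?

Assign each item its position (1..7) in the first ordering, then rewrite the second ordering as that position sequence:
positions: 29→1, 15→2, 4→3, 17→4, 2→5, 20→6, 7→7
second ordering as positions: [2, 7, 1, 5, 3, 6, 4]
Discordant pairs = inversions in this position sequence.
2: 1 → 1
7: 1, 5, 3, 6, 4 → 5
1: 0
5: 3, 4 → 2
3: 0
6: 4 → 1
4: 0
Total: 1 + 5 + 0 + 2 + 0 + 1 + 0 = 9

There are 9 disagreeing pairs.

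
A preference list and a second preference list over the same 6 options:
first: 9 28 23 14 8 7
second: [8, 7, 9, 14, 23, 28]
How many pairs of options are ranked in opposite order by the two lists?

Assign each item its position (1..6) in the first ordering, then rewrite the second ordering as that position sequence:
positions: 9→1, 28→2, 23→3, 14→4, 8→5, 7→6
second ordering as positions: [5, 6, 1, 4, 3, 2]
Discordant pairs = inversions in this position sequence.
5: 1, 4, 3, 2 → 4
6: 1, 4, 3, 2 → 4
1: 0
4: 3, 2 → 2
3: 2 → 1
2: 0
Total: 4 + 4 + 0 + 2 + 1 + 0 = 11

11 pairs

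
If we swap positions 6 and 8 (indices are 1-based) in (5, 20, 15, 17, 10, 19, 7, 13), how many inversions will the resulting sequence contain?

Positions 6 and 8 hold 19 and 13; after swapping, the array is [5, 20, 15, 17, 10, 13, 7, 19].
For each element, count later entries that are smaller:
5 → none → 0
20 → 15, 17, 10, 13, 7, 19 → 6
15 → 10, 13, 7 → 3
17 → 10, 13, 7 → 3
10 → 7 → 1
13 → 7 → 1
7 → none → 0
19 → none → 0
Sum: 0 + 6 + 3 + 3 + 1 + 1 + 0 + 0 = 14

There are 14 inversions.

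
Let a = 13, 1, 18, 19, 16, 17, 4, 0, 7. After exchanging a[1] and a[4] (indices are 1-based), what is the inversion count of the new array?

25 inversions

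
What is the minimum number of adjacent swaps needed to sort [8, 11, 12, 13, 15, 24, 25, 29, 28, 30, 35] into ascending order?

Each adjacent swap fixes exactly one inversion, so the minimum swap count equals the number of inversions.
Count inversions — for each element, later elements that are smaller:
8: none → 0
11: none → 0
12: none → 0
13: none → 0
15: none → 0
24: none → 0
25: none → 0
29: 28 → 1
28: none → 0
30: none → 0
35: none → 0
Total inversions: 0 + 0 + 0 + 0 + 0 + 0 + 0 + 1 + 0 + 0 + 0 = 1

1 swap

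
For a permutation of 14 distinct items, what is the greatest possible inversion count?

91 inversions

A reversed (strictly descending) arrangement makes every pair an inversion, giving C(14, 2) inversions.
C(14, 2) = 14·13/2 = 91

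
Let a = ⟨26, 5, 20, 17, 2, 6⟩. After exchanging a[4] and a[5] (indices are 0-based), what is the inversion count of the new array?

Positions 4 and 5 hold 2 and 6; after swapping, the array is [26, 5, 20, 17, 6, 2].
For each element, count later entries that are smaller:
26: 5
5: 1
20: 3
17: 2
6: 1
2: 0
Sum: 5 + 1 + 3 + 2 + 1 + 0 = 12

12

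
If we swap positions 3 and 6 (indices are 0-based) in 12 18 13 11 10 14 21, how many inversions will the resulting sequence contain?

Positions 3 and 6 hold 11 and 21; after swapping, the array is [12, 18, 13, 21, 10, 14, 11].
Element-by-element contributions:
12: 2
18: 4
13: 2
21: 3
10: 0
14: 1
11: 0
Sum: 2 + 4 + 2 + 3 + 0 + 1 + 0 = 12

There are 12 inversions.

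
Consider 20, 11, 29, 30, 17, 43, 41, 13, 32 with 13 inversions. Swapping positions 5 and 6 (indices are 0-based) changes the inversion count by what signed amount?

Positions 5 and 6 hold 43 and 41; after swapping, the array is [20, 11, 29, 30, 17, 41, 43, 13, 32].
Element-by-element contributions:
20: 3
11: 0
29: 2
30: 2
17: 1
41: 2
43: 2
13: 0
32: 0
Sum: 3 + 0 + 2 + 2 + 1 + 2 + 2 + 0 + 0 = 12
Change: 12 − 13 = -1

-1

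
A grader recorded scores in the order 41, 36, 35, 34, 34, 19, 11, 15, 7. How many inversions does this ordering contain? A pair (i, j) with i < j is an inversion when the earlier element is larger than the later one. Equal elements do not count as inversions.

34

Sweep left to right; for each value list the smaller values that follow it:
41 → 36, 35, 34, 34, 19, 11, 15, 7 → 8
36 → 35, 34, 34, 19, 11, 15, 7 → 7
35 → 34, 34, 19, 11, 15, 7 → 6
34 → 19, 11, 15, 7 → 4
34 → 19, 11, 15, 7 → 4
19 → 11, 15, 7 → 3
11 → 7 → 1
15 → 7 → 1
7 → none → 0
Sum: 8 + 7 + 6 + 4 + 4 + 3 + 1 + 1 + 0 = 34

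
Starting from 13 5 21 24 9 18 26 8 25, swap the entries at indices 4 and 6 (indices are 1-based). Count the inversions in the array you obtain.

Positions 4 and 6 hold 24 and 18; after swapping, the array is [13, 5, 21, 18, 9, 24, 26, 8, 25].
Element-by-element contributions:
13 → 5, 9, 8 → 3
5 → none → 0
21 → 18, 9, 8 → 3
18 → 9, 8 → 2
9 → 8 → 1
24 → 8 → 1
26 → 8, 25 → 2
8 → none → 0
25 → none → 0
Sum: 3 + 0 + 3 + 2 + 1 + 1 + 2 + 0 + 0 = 12

Inversions: 12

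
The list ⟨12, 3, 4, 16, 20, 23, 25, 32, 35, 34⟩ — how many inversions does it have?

There are 3 out-of-order pairs.

Sweep left to right; for each value list the smaller values that follow it:
12 → 3, 4 → 2
3 → none → 0
4 → none → 0
16 → none → 0
20 → none → 0
23 → none → 0
25 → none → 0
32 → none → 0
35 → 34 → 1
34 → none → 0
Sum: 2 + 0 + 0 + 0 + 0 + 0 + 0 + 0 + 1 + 0 = 3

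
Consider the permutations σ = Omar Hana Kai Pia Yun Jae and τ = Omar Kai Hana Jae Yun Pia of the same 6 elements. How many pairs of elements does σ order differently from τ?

Discordant pairs: 4

Assign each item its position (1..6) in the first ordering, then rewrite the second ordering as that position sequence:
positions: Omar→1, Hana→2, Kai→3, Pia→4, Yun→5, Jae→6
second ordering as positions: [1, 3, 2, 6, 5, 4]
Discordant pairs = inversions in this position sequence.
1: 0
3: 2 → 1
2: 0
6: 5, 4 → 2
5: 4 → 1
4: 0
Total: 0 + 1 + 0 + 2 + 1 + 0 = 4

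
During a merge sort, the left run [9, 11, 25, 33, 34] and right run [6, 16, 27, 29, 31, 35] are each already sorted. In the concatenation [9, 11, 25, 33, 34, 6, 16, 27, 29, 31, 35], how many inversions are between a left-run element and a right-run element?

There are 14 cross-inversions.

For each element r of the right run, count left-run elements greater than r:
r = 6: 9, 11, 25, 33, 34 → 5
r = 16: 25, 33, 34 → 3
r = 27: 33, 34 → 2
r = 29: 33, 34 → 2
r = 31: 33, 34 → 2
r = 35: none → 0
Cross-inversions: 5 + 3 + 2 + 2 + 2 + 0 = 14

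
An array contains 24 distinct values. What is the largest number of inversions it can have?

Inversions: 276

A reversed (strictly descending) arrangement makes every pair an inversion, giving C(24, 2) inversions.
C(24, 2) = 24·23/2 = 276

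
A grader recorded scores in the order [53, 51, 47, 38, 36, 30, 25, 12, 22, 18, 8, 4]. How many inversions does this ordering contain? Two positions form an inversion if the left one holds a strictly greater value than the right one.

Sweep left to right; for each value list the smaller values that follow it:
53 → 51, 47, 38, 36, 30, 25, 12, 22, 18, 8, 4 → 11
51 → 47, 38, 36, 30, 25, 12, 22, 18, 8, 4 → 10
47 → 38, 36, 30, 25, 12, 22, 18, 8, 4 → 9
38 → 36, 30, 25, 12, 22, 18, 8, 4 → 8
36 → 30, 25, 12, 22, 18, 8, 4 → 7
30 → 25, 12, 22, 18, 8, 4 → 6
25 → 12, 22, 18, 8, 4 → 5
12 → 8, 4 → 2
22 → 18, 8, 4 → 3
18 → 8, 4 → 2
8 → 4 → 1
4 → none → 0
Sum: 11 + 10 + 9 + 8 + 7 + 6 + 5 + 2 + 3 + 2 + 1 + 0 = 64

Out-of-order pairs: 64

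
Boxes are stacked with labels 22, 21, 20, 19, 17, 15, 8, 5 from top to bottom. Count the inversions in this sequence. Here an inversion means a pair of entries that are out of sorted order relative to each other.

For each element, count later entries that are smaller:
22: 7
21: 6
20: 5
19: 4
17: 3
15: 2
8: 1
5: 0
Sum: 7 + 6 + 5 + 4 + 3 + 2 + 1 + 0 = 28

28 inversions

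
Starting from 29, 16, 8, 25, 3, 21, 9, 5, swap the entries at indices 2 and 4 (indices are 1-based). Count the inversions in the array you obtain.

Inversions: 21

Positions 2 and 4 hold 16 and 25; after swapping, the array is [29, 25, 8, 16, 3, 21, 9, 5].
For each element, count later entries that are smaller:
29 → 25, 8, 16, 3, 21, 9, 5 → 7
25 → 8, 16, 3, 21, 9, 5 → 6
8 → 3, 5 → 2
16 → 3, 9, 5 → 3
3 → none → 0
21 → 9, 5 → 2
9 → 5 → 1
5 → none → 0
Sum: 7 + 6 + 2 + 3 + 0 + 2 + 1 + 0 = 21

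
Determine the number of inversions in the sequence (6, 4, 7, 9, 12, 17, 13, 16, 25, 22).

Element-by-element contributions:
6: 1
4: 0
7: 0
9: 0
12: 0
17: 2
13: 0
16: 0
25: 1
22: 0
Sum: 1 + 0 + 0 + 0 + 0 + 2 + 0 + 0 + 1 + 0 = 4

4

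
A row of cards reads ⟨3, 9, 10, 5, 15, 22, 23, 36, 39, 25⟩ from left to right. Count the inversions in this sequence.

4

Sweep left to right; for each value list the smaller values that follow it:
3: 0
9: 1
10: 1
5: 0
15: 0
22: 0
23: 0
36: 1
39: 1
25: 0
Sum: 0 + 1 + 1 + 0 + 0 + 0 + 0 + 1 + 1 + 0 = 4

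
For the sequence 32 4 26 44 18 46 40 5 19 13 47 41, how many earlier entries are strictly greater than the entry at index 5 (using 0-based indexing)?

0 such elements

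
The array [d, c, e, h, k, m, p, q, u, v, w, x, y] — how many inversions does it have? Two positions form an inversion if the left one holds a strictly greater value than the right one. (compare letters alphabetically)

1

Count, for each position, how many later elements it exceeds:
d: 1
c: 0
e: 0
h: 0
k: 0
m: 0
p: 0
q: 0
u: 0
v: 0
w: 0
x: 0
y: 0
Sum: 1 + 0 + 0 + 0 + 0 + 0 + 0 + 0 + 0 + 0 + 0 + 0 + 0 = 1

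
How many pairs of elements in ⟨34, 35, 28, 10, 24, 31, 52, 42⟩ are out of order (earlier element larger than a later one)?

Element-by-element contributions:
34 → 28, 10, 24, 31 → 4
35 → 28, 10, 24, 31 → 4
28 → 10, 24 → 2
10 → none → 0
24 → none → 0
31 → none → 0
52 → 42 → 1
42 → none → 0
Sum: 4 + 4 + 2 + 0 + 0 + 0 + 1 + 0 = 11

11 inversions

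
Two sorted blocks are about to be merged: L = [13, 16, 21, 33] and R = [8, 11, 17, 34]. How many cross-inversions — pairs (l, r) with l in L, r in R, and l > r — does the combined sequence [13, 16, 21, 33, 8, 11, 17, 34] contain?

10 cross-inversions

For each element r of the right run, count left-run elements greater than r:
r = 8: 13, 16, 21, 33 → 4
r = 11: 13, 16, 21, 33 → 4
r = 17: 21, 33 → 2
r = 34: none → 0
Cross-inversions: 4 + 4 + 2 + 0 = 10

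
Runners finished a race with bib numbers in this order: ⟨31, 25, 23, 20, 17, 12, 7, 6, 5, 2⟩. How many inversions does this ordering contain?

Element-by-element contributions:
31 → 25, 23, 20, 17, 12, 7, 6, 5, 2 → 9
25 → 23, 20, 17, 12, 7, 6, 5, 2 → 8
23 → 20, 17, 12, 7, 6, 5, 2 → 7
20 → 17, 12, 7, 6, 5, 2 → 6
17 → 12, 7, 6, 5, 2 → 5
12 → 7, 6, 5, 2 → 4
7 → 6, 5, 2 → 3
6 → 5, 2 → 2
5 → 2 → 1
2 → none → 0
Sum: 9 + 8 + 7 + 6 + 5 + 4 + 3 + 2 + 1 + 0 = 45

45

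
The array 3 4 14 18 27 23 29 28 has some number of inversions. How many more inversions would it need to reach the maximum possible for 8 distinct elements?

26 inversions short

Maximum inversions for 8 distinct elements is C(8, 2) = 8·7/2 = 28.
Current inversions — for each element, count later smaller elements:
3: 0
4: 0
14: 0
18: 0
27: 1
23: 0
29: 1
28: 0
Current total: 0 + 0 + 0 + 0 + 1 + 0 + 1 + 0 = 2
Shortfall: 28 − 2 = 26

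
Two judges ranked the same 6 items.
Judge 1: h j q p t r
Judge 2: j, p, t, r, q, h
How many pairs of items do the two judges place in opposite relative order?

Assign each item its position (1..6) in the first ordering, then rewrite the second ordering as that position sequence:
positions: h→1, j→2, q→3, p→4, t→5, r→6
second ordering as positions: [2, 4, 5, 6, 3, 1]
Discordant pairs = inversions in this position sequence.
2: 1 → 1
4: 3, 1 → 2
5: 3, 1 → 2
6: 3, 1 → 2
3: 1 → 1
1: 0
Total: 1 + 2 + 2 + 2 + 1 + 0 = 8

8 discordant pairs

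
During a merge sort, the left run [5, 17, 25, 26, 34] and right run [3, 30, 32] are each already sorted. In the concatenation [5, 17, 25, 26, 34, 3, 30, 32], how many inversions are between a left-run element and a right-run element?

Count, for every r in R, how many entries of L exceed r:
r = 3: 5, 17, 25, 26, 34 → 5
r = 30: 34 → 1
r = 32: 34 → 1
Cross-inversions: 5 + 1 + 1 = 7

7 split inversions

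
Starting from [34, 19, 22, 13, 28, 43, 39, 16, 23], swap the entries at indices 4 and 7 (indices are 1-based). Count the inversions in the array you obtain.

Inversions: 20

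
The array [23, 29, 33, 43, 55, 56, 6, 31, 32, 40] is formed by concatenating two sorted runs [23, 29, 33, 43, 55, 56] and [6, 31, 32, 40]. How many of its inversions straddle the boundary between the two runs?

Count, for every r in R, how many entries of L exceed r:
r = 6: 23, 29, 33, 43, 55, 56 → 6
r = 31: 33, 43, 55, 56 → 4
r = 32: 33, 43, 55, 56 → 4
r = 40: 43, 55, 56 → 3
Cross-inversions: 6 + 4 + 4 + 3 = 17

17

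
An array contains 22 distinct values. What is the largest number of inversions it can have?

231 inversions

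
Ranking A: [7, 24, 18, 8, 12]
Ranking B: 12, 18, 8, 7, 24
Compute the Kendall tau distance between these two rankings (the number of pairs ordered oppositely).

8

Assign each item its position (1..5) in the first ordering, then rewrite the second ordering as that position sequence:
positions: 7→1, 24→2, 18→3, 8→4, 12→5
second ordering as positions: [5, 3, 4, 1, 2]
Discordant pairs = inversions in this position sequence.
5: 3, 4, 1, 2 → 4
3: 1, 2 → 2
4: 1, 2 → 2
1: 0
2: 0
Total: 4 + 2 + 2 + 0 + 0 = 8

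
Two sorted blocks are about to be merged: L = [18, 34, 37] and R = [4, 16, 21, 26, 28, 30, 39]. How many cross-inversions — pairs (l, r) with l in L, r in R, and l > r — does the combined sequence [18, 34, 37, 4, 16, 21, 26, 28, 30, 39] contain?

For each element r of the right run, count left-run elements greater than r:
r = 4: 18, 34, 37 → 3
r = 16: 18, 34, 37 → 3
r = 21: 34, 37 → 2
r = 26: 34, 37 → 2
r = 28: 34, 37 → 2
r = 30: 34, 37 → 2
r = 39: none → 0
Cross-inversions: 3 + 3 + 2 + 2 + 2 + 2 + 0 = 14

14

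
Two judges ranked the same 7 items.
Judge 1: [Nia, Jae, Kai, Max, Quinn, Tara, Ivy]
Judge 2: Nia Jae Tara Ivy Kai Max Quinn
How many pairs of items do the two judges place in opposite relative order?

Assign each item its position (1..7) in the first ordering, then rewrite the second ordering as that position sequence:
positions: Nia→1, Jae→2, Kai→3, Max→4, Quinn→5, Tara→6, Ivy→7
second ordering as positions: [1, 2, 6, 7, 3, 4, 5]
Discordant pairs = inversions in this position sequence.
1: 0
2: 0
6: 3, 4, 5 → 3
7: 3, 4, 5 → 3
3: 0
4: 0
5: 0
Total: 0 + 0 + 3 + 3 + 0 + 0 + 0 = 6

6 discordant pairs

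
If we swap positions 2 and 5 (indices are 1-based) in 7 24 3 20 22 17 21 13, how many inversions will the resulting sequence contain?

Positions 2 and 5 hold 24 and 22; after swapping, the array is [7, 22, 3, 20, 24, 17, 21, 13].
Count, for each position, how many later elements it exceeds:
7 → 3 → 1
22 → 3, 20, 17, 21, 13 → 5
3 → none → 0
20 → 17, 13 → 2
24 → 17, 21, 13 → 3
17 → 13 → 1
21 → 13 → 1
13 → none → 0
Sum: 1 + 5 + 0 + 2 + 3 + 1 + 1 + 0 = 13

13 inversions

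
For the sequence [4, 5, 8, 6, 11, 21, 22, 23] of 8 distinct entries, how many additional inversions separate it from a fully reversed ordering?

Maximum inversions for 8 distinct elements is C(8, 2) = 8·7/2 = 28.
Current inversions — for each element, count later smaller elements:
4: 0
5: 0
8: 1
6: 0
11: 0
21: 0
22: 0
23: 0
Current total: 0 + 0 + 1 + 0 + 0 + 0 + 0 + 0 = 1
Shortfall: 28 − 1 = 27

27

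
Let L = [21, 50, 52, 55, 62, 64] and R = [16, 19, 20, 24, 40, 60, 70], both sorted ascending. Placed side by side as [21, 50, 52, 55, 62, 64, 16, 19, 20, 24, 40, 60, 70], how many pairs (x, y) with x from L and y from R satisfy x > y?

Take each right-half value and tally the left-half values above it:
r = 16: 21, 50, 52, 55, 62, 64 → 6
r = 19: 21, 50, 52, 55, 62, 64 → 6
r = 20: 21, 50, 52, 55, 62, 64 → 6
r = 24: 50, 52, 55, 62, 64 → 5
r = 40: 50, 52, 55, 62, 64 → 5
r = 60: 62, 64 → 2
r = 70: none → 0
Cross-inversions: 6 + 6 + 6 + 5 + 5 + 2 + 0 = 30

30 cross-inversions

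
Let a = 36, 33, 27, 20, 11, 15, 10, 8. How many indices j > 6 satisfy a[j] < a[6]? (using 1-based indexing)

2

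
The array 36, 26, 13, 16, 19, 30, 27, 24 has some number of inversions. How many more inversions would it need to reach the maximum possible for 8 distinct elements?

14

Maximum inversions for 8 distinct elements is C(8, 2) = 8·7/2 = 28.
Current inversions — for each element, count later smaller elements:
36: 7
26: 4
13: 0
16: 0
19: 0
30: 2
27: 1
24: 0
Current total: 7 + 4 + 0 + 0 + 0 + 2 + 1 + 0 = 14
Shortfall: 28 − 14 = 14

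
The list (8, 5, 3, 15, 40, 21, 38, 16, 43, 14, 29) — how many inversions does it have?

Sweep left to right; for each value list the smaller values that follow it:
8 → 5, 3 → 2
5 → 3 → 1
3 → none → 0
15 → 14 → 1
40 → 21, 38, 16, 14, 29 → 5
21 → 16, 14 → 2
38 → 16, 14, 29 → 3
16 → 14 → 1
43 → 14, 29 → 2
14 → none → 0
29 → none → 0
Sum: 2 + 1 + 0 + 1 + 5 + 2 + 3 + 1 + 2 + 0 + 0 = 17

17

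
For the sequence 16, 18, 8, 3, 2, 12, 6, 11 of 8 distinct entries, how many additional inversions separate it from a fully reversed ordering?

Maximum inversions for 8 distinct elements is C(8, 2) = 8·7/2 = 28.
Current inversions — for each element, count later smaller elements:
16: 6
18: 6
8: 3
3: 1
2: 0
12: 2
6: 0
11: 0
Current total: 6 + 6 + 3 + 1 + 0 + 2 + 0 + 0 = 18
Shortfall: 28 − 18 = 10

10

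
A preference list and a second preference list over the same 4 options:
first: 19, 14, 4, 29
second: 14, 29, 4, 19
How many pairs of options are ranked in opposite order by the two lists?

4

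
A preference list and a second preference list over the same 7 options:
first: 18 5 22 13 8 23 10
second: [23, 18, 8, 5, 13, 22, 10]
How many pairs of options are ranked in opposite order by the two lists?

9

Assign each item its position (1..7) in the first ordering, then rewrite the second ordering as that position sequence:
positions: 18→1, 5→2, 22→3, 13→4, 8→5, 23→6, 10→7
second ordering as positions: [6, 1, 5, 2, 4, 3, 7]
Discordant pairs = inversions in this position sequence.
6: 1, 5, 2, 4, 3 → 5
1: 0
5: 2, 4, 3 → 3
2: 0
4: 3 → 1
3: 0
7: 0
Total: 5 + 0 + 3 + 0 + 1 + 0 + 0 = 9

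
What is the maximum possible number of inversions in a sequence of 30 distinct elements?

The maximum occurs when the array is in strictly decreasing order: every one of the C(30, 2) pairs is inverted.
C(30, 2) = 30·29/2 = 435

435 inversions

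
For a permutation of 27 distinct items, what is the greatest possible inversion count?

351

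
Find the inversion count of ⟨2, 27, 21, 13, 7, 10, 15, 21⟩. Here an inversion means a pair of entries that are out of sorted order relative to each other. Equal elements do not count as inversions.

12

Count, for each position, how many later elements it exceeds:
2 → none → 0
27 → 21, 13, 7, 10, 15, 21 → 6
21 → 13, 7, 10, 15 → 4
13 → 7, 10 → 2
7 → none → 0
10 → none → 0
15 → none → 0
21 → none → 0
Sum: 0 + 6 + 4 + 2 + 0 + 0 + 0 + 0 = 12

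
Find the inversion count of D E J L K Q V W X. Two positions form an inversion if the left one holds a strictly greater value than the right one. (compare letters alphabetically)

Sweep left to right; for each value list the smaller values that follow it:
D: 0
E: 0
J: 0
L: 1
K: 0
Q: 0
V: 0
W: 0
X: 0
Sum: 0 + 0 + 0 + 1 + 0 + 0 + 0 + 0 + 0 = 1

1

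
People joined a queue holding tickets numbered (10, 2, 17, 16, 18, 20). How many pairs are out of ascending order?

Out-of-order index pairs (0-indexed):
(0,1): 10 > 2
(2,3): 17 > 16
That's 2 pairs.

There are 2 out-of-order pairs.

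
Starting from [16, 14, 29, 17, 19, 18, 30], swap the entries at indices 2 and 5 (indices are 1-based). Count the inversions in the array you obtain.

8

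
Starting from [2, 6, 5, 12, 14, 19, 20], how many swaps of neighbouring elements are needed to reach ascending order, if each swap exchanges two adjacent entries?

1

Minimum adjacent swaps = number of inversions (each swap of adjacent out-of-order elements removes one inversion and no swap can remove more).
Count inversions — for each element, later elements that are smaller:
2: none → 0
6: 5 → 1
5: none → 0
12: none → 0
14: none → 0
19: none → 0
20: none → 0
Total inversions: 0 + 1 + 0 + 0 + 0 + 0 + 0 = 1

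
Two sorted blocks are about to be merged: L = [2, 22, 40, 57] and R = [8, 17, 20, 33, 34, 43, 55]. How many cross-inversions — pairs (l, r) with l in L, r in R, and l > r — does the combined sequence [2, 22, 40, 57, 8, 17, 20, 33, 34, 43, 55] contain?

15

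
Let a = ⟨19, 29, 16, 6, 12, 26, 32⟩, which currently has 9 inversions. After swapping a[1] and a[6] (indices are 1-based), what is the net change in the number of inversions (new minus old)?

Positions 1 and 6 hold 19 and 26; after swapping, the array is [26, 29, 16, 6, 12, 19, 32].
For each element, count later entries that are smaller:
26: 4
29: 4
16: 2
6: 0
12: 0
19: 0
32: 0
Sum: 4 + 4 + 2 + 0 + 0 + 0 + 0 = 10
Change: 10 − 9 = +1

+1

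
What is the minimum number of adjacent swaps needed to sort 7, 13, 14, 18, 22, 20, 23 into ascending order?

The minimum number of adjacent swaps to sort an array equals its inversion count, since every such swap removes exactly one inversion.
Count inversions — for each element, later elements that are smaller:
7: none → 0
13: none → 0
14: none → 0
18: none → 0
22: 20 → 1
20: none → 0
23: none → 0
Total inversions: 0 + 0 + 0 + 0 + 1 + 0 + 0 = 1

1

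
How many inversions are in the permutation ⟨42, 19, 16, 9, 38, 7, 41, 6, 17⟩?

24 out-of-order pairs

For each element, count later entries that are smaller:
42 → 19, 16, 9, 38, 7, 41, 6, 17 → 8
19 → 16, 9, 7, 6, 17 → 5
16 → 9, 7, 6 → 3
9 → 7, 6 → 2
38 → 7, 6, 17 → 3
7 → 6 → 1
41 → 6, 17 → 2
6 → none → 0
17 → none → 0
Sum: 8 + 5 + 3 + 2 + 3 + 1 + 2 + 0 + 0 = 24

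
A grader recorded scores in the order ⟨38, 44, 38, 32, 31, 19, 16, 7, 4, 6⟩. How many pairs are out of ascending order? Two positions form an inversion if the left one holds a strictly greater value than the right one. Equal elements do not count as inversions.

42 inversions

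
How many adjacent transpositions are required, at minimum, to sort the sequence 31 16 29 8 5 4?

14

Each adjacent swap fixes exactly one inversion, so the minimum swap count equals the number of inversions.
Count inversions — for each element, later elements that are smaller:
31: 16, 29, 8, 5, 4 → 5
16: 8, 5, 4 → 3
29: 8, 5, 4 → 3
8: 5, 4 → 2
5: 4 → 1
4: none → 0
Total inversions: 5 + 3 + 3 + 2 + 1 + 0 = 14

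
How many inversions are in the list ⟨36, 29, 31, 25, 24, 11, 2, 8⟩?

26 out-of-order pairs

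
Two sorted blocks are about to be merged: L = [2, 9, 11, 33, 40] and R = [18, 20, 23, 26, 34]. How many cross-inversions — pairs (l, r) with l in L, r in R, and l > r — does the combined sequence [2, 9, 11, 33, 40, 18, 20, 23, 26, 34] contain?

Count, for every r in R, how many entries of L exceed r:
r = 18: 33, 40 → 2
r = 20: 33, 40 → 2
r = 23: 33, 40 → 2
r = 26: 33, 40 → 2
r = 34: 40 → 1
Cross-inversions: 2 + 2 + 2 + 2 + 1 = 9

9 cross-inversions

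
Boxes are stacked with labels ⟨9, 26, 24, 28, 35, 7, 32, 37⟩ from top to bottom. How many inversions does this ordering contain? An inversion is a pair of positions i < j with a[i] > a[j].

7 out-of-order pairs

Element-by-element contributions:
9 → 7 → 1
26 → 24, 7 → 2
24 → 7 → 1
28 → 7 → 1
35 → 7, 32 → 2
7 → none → 0
32 → none → 0
37 → none → 0
Sum: 1 + 2 + 1 + 1 + 2 + 0 + 0 + 0 = 7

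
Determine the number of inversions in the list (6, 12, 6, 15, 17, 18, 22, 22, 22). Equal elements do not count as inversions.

1

Element-by-element contributions:
6 → none → 0
12 → 6 → 1
6 → none → 0
15 → none → 0
17 → none → 0
18 → none → 0
22 → none → 0
22 → none → 0
22 → none → 0
Sum: 0 + 1 + 0 + 0 + 0 + 0 + 0 + 0 + 0 = 1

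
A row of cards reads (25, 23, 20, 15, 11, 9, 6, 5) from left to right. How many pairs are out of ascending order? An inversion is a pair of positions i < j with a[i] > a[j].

28

Element-by-element contributions:
25: 7
23: 6
20: 5
15: 4
11: 3
9: 2
6: 1
5: 0
Sum: 7 + 6 + 5 + 4 + 3 + 2 + 1 + 0 = 28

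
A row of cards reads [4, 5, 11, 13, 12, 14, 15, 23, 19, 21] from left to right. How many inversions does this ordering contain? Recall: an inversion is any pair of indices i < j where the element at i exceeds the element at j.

Count, for each position, how many later elements it exceeds:
4: 0
5: 0
11: 0
13: 1
12: 0
14: 0
15: 0
23: 2
19: 0
21: 0
Sum: 0 + 0 + 0 + 1 + 0 + 0 + 0 + 2 + 0 + 0 = 3

3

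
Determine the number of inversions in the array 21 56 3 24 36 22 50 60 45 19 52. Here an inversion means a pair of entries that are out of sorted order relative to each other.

Sweep left to right; for each value list the smaller values that follow it:
21: 2
56: 8
3: 0
24: 2
36: 2
22: 1
50: 2
60: 3
45: 1
19: 0
52: 0
Sum: 2 + 8 + 0 + 2 + 2 + 1 + 2 + 3 + 1 + 0 + 0 = 21

21 inversions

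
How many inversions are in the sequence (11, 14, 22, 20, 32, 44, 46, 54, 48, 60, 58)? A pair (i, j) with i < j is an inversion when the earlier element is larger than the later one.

3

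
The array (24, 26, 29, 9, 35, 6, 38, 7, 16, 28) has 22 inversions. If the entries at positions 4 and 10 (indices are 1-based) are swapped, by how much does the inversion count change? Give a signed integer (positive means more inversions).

Positions 4 and 10 hold 9 and 28; after swapping, the array is [24, 26, 29, 28, 35, 6, 38, 7, 16, 9].
Sweep left to right; for each value list the smaller values that follow it:
24 → 6, 7, 16, 9 → 4
26 → 6, 7, 16, 9 → 4
29 → 28, 6, 7, 16, 9 → 5
28 → 6, 7, 16, 9 → 4
35 → 6, 7, 16, 9 → 4
6 → none → 0
38 → 7, 16, 9 → 3
7 → none → 0
16 → 9 → 1
9 → none → 0
Sum: 4 + 4 + 5 + 4 + 4 + 0 + 3 + 0 + 1 + 0 = 25
Change: 25 − 22 = +3

+3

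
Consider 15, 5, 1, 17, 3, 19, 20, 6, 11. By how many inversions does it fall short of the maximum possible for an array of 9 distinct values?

Maximum inversions for 9 distinct elements is C(9, 2) = 9·8/2 = 36.
Current inversions — for each element, count later smaller elements:
15: 5
5: 2
1: 0
17: 3
3: 0
19: 2
20: 2
6: 0
11: 0
Current total: 5 + 2 + 0 + 3 + 0 + 2 + 2 + 0 + 0 = 14
Shortfall: 36 − 14 = 22

22 inversions short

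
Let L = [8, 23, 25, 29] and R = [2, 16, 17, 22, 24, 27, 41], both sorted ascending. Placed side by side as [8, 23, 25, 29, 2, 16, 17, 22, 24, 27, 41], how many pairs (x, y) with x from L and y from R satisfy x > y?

Count, for every r in R, how many entries of L exceed r:
r = 2: 8, 23, 25, 29 → 4
r = 16: 23, 25, 29 → 3
r = 17: 23, 25, 29 → 3
r = 22: 23, 25, 29 → 3
r = 24: 25, 29 → 2
r = 27: 29 → 1
r = 41: none → 0
Cross-inversions: 4 + 3 + 3 + 3 + 2 + 1 + 0 = 16

There are 16 split inversions.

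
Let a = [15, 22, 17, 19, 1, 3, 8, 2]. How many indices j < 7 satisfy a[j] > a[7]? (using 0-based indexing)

6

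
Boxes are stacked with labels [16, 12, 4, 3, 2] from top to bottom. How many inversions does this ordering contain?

10

Out-of-order index pairs (1-indexed):
(1,2): 16 > 12
(1,3): 16 > 4
(1,4): 16 > 3
(1,5): 16 > 2
(2,3): 12 > 4
(2,4): 12 > 3
(2,5): 12 > 2
(3,4): 4 > 3
(3,5): 4 > 2
(4,5): 3 > 2
That's 10 pairs.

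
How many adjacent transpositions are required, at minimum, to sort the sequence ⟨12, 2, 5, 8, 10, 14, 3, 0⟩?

16 adjacent swaps

The minimum number of adjacent swaps to sort an array equals its inversion count, since every such swap removes exactly one inversion.
Count inversions — for each element, later elements that are smaller:
12: 2, 5, 8, 10, 3, 0 → 6
2: 0 → 1
5: 3, 0 → 2
8: 3, 0 → 2
10: 3, 0 → 2
14: 3, 0 → 2
3: 0 → 1
0: none → 0
Total inversions: 6 + 1 + 2 + 2 + 2 + 2 + 1 + 0 = 16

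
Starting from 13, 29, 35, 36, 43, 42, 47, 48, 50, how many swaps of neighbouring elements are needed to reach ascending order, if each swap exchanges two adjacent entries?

1

Minimum adjacent swaps = number of inversions (each swap of adjacent out-of-order elements removes one inversion and no swap can remove more).
Count inversions — for each element, later elements that are smaller:
13: none → 0
29: none → 0
35: none → 0
36: none → 0
43: 42 → 1
42: none → 0
47: none → 0
48: none → 0
50: none → 0
Total inversions: 0 + 0 + 0 + 0 + 1 + 0 + 0 + 0 + 0 = 1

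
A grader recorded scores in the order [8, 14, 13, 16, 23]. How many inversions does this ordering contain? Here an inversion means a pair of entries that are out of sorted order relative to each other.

There is 1 inversion.

Out-of-order index pairs (1-indexed):
(2,3): 14 > 13
That's 1 pair.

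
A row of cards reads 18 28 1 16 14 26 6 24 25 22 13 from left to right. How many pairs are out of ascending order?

Element-by-element contributions:
18 → 1, 16, 14, 6, 13 → 5
28 → 1, 16, 14, 26, 6, 24, 25, 22, 13 → 9
1 → none → 0
16 → 14, 6, 13 → 3
14 → 6, 13 → 2
26 → 6, 24, 25, 22, 13 → 5
6 → none → 0
24 → 22, 13 → 2
25 → 22, 13 → 2
22 → 13 → 1
13 → none → 0
Sum: 5 + 9 + 0 + 3 + 2 + 5 + 0 + 2 + 2 + 1 + 0 = 29

29 out-of-order pairs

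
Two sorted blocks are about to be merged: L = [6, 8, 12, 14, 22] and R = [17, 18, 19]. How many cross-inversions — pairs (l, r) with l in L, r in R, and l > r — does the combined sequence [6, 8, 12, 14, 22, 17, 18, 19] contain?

For each element r of the right run, count left-run elements greater than r:
r = 17: 22 → 1
r = 18: 22 → 1
r = 19: 22 → 1
Cross-inversions: 1 + 1 + 1 = 3

There are 3 split inversions.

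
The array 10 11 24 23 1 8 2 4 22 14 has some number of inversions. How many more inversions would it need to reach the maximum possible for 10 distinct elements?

Maximum inversions for 10 distinct elements is C(10, 2) = 10·9/2 = 45.
Current inversions — for each element, count later smaller elements:
10: 4
11: 4
24: 7
23: 6
1: 0
8: 2
2: 0
4: 0
22: 1
14: 0
Current total: 4 + 4 + 7 + 6 + 0 + 2 + 0 + 0 + 1 + 0 = 24
Shortfall: 45 − 24 = 21

21 inversions short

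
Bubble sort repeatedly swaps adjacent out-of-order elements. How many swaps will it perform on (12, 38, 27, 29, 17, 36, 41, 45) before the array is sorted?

There are 6 adjacent swaps.

Each adjacent swap fixes exactly one inversion, so the minimum swap count equals the number of inversions.
Count inversions — for each element, later elements that are smaller:
12: none → 0
38: 27, 29, 17, 36 → 4
27: 17 → 1
29: 17 → 1
17: none → 0
36: none → 0
41: none → 0
45: none → 0
Total inversions: 0 + 4 + 1 + 1 + 0 + 0 + 0 + 0 = 6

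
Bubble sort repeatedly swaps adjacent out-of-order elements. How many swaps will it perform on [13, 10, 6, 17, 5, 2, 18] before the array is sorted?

There are 12 adjacent swaps.

The minimum number of adjacent swaps to sort an array equals its inversion count, since every such swap removes exactly one inversion.
Count inversions — for each element, later elements that are smaller:
13: 10, 6, 5, 2 → 4
10: 6, 5, 2 → 3
6: 5, 2 → 2
17: 5, 2 → 2
5: 2 → 1
2: none → 0
18: none → 0
Total inversions: 4 + 3 + 2 + 2 + 1 + 0 + 0 = 12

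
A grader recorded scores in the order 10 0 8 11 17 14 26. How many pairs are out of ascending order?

Out-of-order pairs: 3

Sweep left to right; for each value list the smaller values that follow it:
10: 2
0: 0
8: 0
11: 0
17: 1
14: 0
26: 0
Sum: 2 + 0 + 0 + 0 + 1 + 0 + 0 = 3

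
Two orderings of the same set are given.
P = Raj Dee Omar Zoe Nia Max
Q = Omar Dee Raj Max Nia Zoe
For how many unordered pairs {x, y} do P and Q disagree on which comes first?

Assign each item its position (1..6) in the first ordering, then rewrite the second ordering as that position sequence:
positions: Raj→1, Dee→2, Omar→3, Zoe→4, Nia→5, Max→6
second ordering as positions: [3, 2, 1, 6, 5, 4]
Discordant pairs = inversions in this position sequence.
3: 2, 1 → 2
2: 1 → 1
1: 0
6: 5, 4 → 2
5: 4 → 1
4: 0
Total: 2 + 1 + 0 + 2 + 1 + 0 = 6

There are 6 disagreeing pairs.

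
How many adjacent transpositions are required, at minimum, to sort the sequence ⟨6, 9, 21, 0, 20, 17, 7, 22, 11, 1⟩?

22 swaps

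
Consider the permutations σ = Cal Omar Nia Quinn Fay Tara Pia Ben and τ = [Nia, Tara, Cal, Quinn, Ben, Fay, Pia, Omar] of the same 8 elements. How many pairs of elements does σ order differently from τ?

12 discordant pairs

Assign each item its position (1..8) in the first ordering, then rewrite the second ordering as that position sequence:
positions: Cal→1, Omar→2, Nia→3, Quinn→4, Fay→5, Tara→6, Pia→7, Ben→8
second ordering as positions: [3, 6, 1, 4, 8, 5, 7, 2]
Discordant pairs = inversions in this position sequence.
3: 1, 2 → 2
6: 1, 4, 5, 2 → 4
1: 0
4: 2 → 1
8: 5, 7, 2 → 3
5: 2 → 1
7: 2 → 1
2: 0
Total: 2 + 4 + 0 + 1 + 3 + 1 + 1 + 0 = 12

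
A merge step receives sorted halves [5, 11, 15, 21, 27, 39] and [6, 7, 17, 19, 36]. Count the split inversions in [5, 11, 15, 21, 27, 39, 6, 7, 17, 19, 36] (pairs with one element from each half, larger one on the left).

Take each right-half value and tally the left-half values above it:
r = 6: 11, 15, 21, 27, 39 → 5
r = 7: 11, 15, 21, 27, 39 → 5
r = 17: 21, 27, 39 → 3
r = 19: 21, 27, 39 → 3
r = 36: 39 → 1
Cross-inversions: 5 + 5 + 3 + 3 + 1 = 17

17 cross-inversions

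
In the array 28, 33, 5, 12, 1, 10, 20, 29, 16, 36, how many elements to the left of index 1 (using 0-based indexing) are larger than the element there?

The element at index 1 is 33.
Elements before it: 28
None of them are larger than 33.

0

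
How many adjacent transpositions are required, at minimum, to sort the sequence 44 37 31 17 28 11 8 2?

The minimum number of adjacent swaps to sort an array equals its inversion count, since every such swap removes exactly one inversion.
Count inversions — for each element, later elements that are smaller:
44: 37, 31, 17, 28, 11, 8, 2 → 7
37: 31, 17, 28, 11, 8, 2 → 6
31: 17, 28, 11, 8, 2 → 5
17: 11, 8, 2 → 3
28: 11, 8, 2 → 3
11: 8, 2 → 2
8: 2 → 1
2: none → 0
Total inversions: 7 + 6 + 5 + 3 + 3 + 2 + 1 + 0 = 27

27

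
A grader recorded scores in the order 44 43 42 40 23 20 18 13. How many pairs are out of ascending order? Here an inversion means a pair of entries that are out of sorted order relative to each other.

28

Count, for each position, how many later elements it exceeds:
44 → 43, 42, 40, 23, 20, 18, 13 → 7
43 → 42, 40, 23, 20, 18, 13 → 6
42 → 40, 23, 20, 18, 13 → 5
40 → 23, 20, 18, 13 → 4
23 → 20, 18, 13 → 3
20 → 18, 13 → 2
18 → 13 → 1
13 → none → 0
Sum: 7 + 6 + 5 + 4 + 3 + 2 + 1 + 0 = 28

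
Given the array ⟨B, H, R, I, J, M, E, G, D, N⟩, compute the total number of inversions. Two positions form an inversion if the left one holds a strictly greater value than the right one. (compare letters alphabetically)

21 out-of-order pairs

Count, for each position, how many later elements it exceeds:
B → none → 0
H → E, G, D → 3
R → I, J, M, E, G, D, N → 7
I → E, G, D → 3
J → E, G, D → 3
M → E, G, D → 3
E → D → 1
G → D → 1
D → none → 0
N → none → 0
Sum: 0 + 3 + 7 + 3 + 3 + 3 + 1 + 1 + 0 + 0 = 21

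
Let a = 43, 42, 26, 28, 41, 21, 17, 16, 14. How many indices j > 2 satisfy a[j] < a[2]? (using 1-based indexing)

7

The element at index 2 is 42.
Elements after it: 26, 28, 41, 21, 17, 16, 14
Those smaller than 42: 26, 28, 41, 21, 17, 16, 14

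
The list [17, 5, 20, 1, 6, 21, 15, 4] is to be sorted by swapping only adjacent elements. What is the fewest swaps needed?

15

Minimum adjacent swaps = number of inversions (each swap of adjacent out-of-order elements removes one inversion and no swap can remove more).
Count inversions — for each element, later elements that are smaller:
17: 5, 1, 6, 15, 4 → 5
5: 1, 4 → 2
20: 1, 6, 15, 4 → 4
1: none → 0
6: 4 → 1
21: 15, 4 → 2
15: 4 → 1
4: none → 0
Total inversions: 5 + 2 + 4 + 0 + 1 + 2 + 1 + 0 = 15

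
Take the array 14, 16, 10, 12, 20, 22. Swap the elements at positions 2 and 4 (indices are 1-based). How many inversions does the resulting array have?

3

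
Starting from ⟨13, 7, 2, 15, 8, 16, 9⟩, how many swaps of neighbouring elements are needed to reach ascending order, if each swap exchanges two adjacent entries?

Each adjacent swap fixes exactly one inversion, so the minimum swap count equals the number of inversions.
Count inversions — for each element, later elements that are smaller:
13: 7, 2, 8, 9 → 4
7: 2 → 1
2: none → 0
15: 8, 9 → 2
8: none → 0
16: 9 → 1
9: none → 0
Total inversions: 4 + 1 + 0 + 2 + 0 + 1 + 0 = 8

8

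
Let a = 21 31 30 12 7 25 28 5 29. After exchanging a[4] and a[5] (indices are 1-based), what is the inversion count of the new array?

20

Positions 4 and 5 hold 12 and 7; after swapping, the array is [21, 31, 30, 7, 12, 25, 28, 5, 29].
For each element, count later entries that are smaller:
21 → 7, 12, 5 → 3
31 → 30, 7, 12, 25, 28, 5, 29 → 7
30 → 7, 12, 25, 28, 5, 29 → 6
7 → 5 → 1
12 → 5 → 1
25 → 5 → 1
28 → 5 → 1
5 → none → 0
29 → none → 0
Sum: 3 + 7 + 6 + 1 + 1 + 1 + 1 + 0 + 0 = 20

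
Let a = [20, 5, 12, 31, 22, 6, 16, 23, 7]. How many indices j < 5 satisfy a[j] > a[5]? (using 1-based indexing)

The element at index 5 is 22.
Elements before it: 20, 5, 12, 31
Those larger than 22: 31

1 such element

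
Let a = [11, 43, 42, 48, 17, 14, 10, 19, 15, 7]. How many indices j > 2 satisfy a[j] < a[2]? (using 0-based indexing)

The element at index 2 is 42.
Elements after it: 48, 17, 14, 10, 19, 15, 7
Those smaller than 42: 17, 14, 10, 19, 15, 7

6 such elements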